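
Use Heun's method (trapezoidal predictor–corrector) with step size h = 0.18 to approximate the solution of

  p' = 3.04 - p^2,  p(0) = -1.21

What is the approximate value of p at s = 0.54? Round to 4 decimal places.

0.1188

Heun: k1 = f(s_n, p_n); k2 = f(s_n + h, p_n + h·k1); p_{n+1} = p_n + (h/2)·(k1 + k2).
s=0.000000, p=-1.210000:
  k1 = f(0.000000, -1.210000) = 1.575900
  k2 = f(0.180000, -0.926338) = 2.181898
  p ← -1.210000 + (0.18/2)·(1.575900 + 2.181898) = -0.871798
s=0.180000, p=-0.871798:
  k1 = f(0.180000, -0.871798) = 2.279968
  k2 = f(0.360000, -0.461404) = 2.827106
  p ← -0.871798 + (0.18/2)·(2.279968 + 2.827106) = -0.412162
s=0.360000, p=-0.412162:
  k1 = f(0.360000, -0.412162) = 2.870123
  k2 = f(0.540000, 0.104461) = 3.029088
  p ← -0.412162 + (0.18/2)·(2.870123 + 3.029088) = 0.118767
p(0.54) ≈ 0.1188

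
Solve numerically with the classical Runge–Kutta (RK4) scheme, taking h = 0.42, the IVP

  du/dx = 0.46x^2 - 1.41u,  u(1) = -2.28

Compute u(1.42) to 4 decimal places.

-1.0393

RK4: k1 = f(x_n, u_n); k2 = f(x_n + h/2, u_n + (h/2)·k1); k3 = f(x_n + h/2, u_n + (h/2)·k2); k4 = f(x_n + h, u_n + h·k3); u_{n+1} = u_n + (h/6)·(k1 + 2k2 + 2k3 + k4).
x=1.000000, u=-2.280000:
  k1 = f(1.000000, -2.280000) = 3.674800
  k2 = f(1.210000, -1.508292) = 2.800178
  k3 = f(1.210000, -1.691963) = 3.059153
  k4 = f(1.420000, -0.995156) = 2.330713
  u ← -2.280000 + (0.42/6)·(k1 + 2k2 + 2k3 + k4) = -1.039308
u(1.42) ≈ -1.0393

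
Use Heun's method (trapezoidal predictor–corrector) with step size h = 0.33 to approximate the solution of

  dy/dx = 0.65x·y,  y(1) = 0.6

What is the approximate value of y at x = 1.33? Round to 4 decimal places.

0.7683

Heun: k1 = f(x_n, y_n); k2 = f(x_n + h, y_n + h·k1); y_{n+1} = y_n + (h/2)·(k1 + k2).
x=1.000000, y=0.600000:
  k1 = f(1.000000, 0.600000) = 0.390000
  k2 = f(1.330000, 0.728700) = 0.629961
  y ← 0.600000 + (0.33/2)·(0.390000 + 0.629961) = 0.768294
y(1.33) ≈ 0.7683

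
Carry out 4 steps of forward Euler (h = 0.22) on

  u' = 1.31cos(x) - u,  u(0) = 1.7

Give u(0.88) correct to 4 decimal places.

Euler: u_{n+1} = u_n + h·f(x_n, u_n).
x=0.000000, u=1.700000: f=-0.390000 → u ← 1.700000 + 0.22·(-0.390000) = 1.614200
x=0.220000, u=1.614200: f=-0.335774 → u ← 1.614200 + 0.22·(-0.335774) = 1.540330
x=0.440000, u=1.540330: f=-0.355105 → u ← 1.540330 + 0.22·(-0.355105) = 1.462207
x=0.660000, u=1.462207: f=-0.427317 → u ← 1.462207 + 0.22·(-0.427317) = 1.368197
u(0.88) ≈ 1.3682

1.3682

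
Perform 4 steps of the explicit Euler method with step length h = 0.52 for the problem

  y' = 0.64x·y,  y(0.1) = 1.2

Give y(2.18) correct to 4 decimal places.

Euler: y_{n+1} = y_n + h·f(x_n, y_n).
x=0.100000, y=1.200000: f=0.076800 → y ← 1.200000 + 0.52·0.076800 = 1.239936
x=0.620000, y=1.239936: f=0.492007 → y ← 1.239936 + 0.52·0.492007 = 1.495779
x=1.140000, y=1.495779: f=1.091321 → y ← 1.495779 + 0.52·1.091321 = 2.063266
x=1.660000, y=2.063266: f=2.192014 → y ← 2.063266 + 0.52·2.192014 = 3.203113
y(2.18) ≈ 3.2031

3.2031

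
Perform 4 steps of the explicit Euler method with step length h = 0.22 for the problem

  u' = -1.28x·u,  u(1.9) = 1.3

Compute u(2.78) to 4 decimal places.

0.0232

Euler: u_{n+1} = u_n + h·f(x_n, u_n).
x=1.900000, u=1.300000: f=-3.161600 → u ← 1.300000 + 0.22·(-3.161600) = 0.604448
x=2.120000, u=0.604448: f=-1.640230 → u ← 0.604448 + 0.22·(-1.640230) = 0.243597
x=2.340000, u=0.243597: f=-0.729623 → u ← 0.243597 + 0.22·(-0.729623) = 0.083080
x=2.560000, u=0.083080: f=-0.272238 → u ← 0.083080 + 0.22·(-0.272238) = 0.023188
u(2.78) ≈ 0.0232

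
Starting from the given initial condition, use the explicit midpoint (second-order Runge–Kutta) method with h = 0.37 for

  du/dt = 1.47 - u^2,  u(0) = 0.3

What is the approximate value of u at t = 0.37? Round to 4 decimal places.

0.7298

Midpoint: k1 = f(t_n, u_n); k2 = f(t_n + h/2, u_n + (h/2)·k1); u_{n+1} = u_n + h·k2.
t=0.000000, u=0.300000:
  k1 = f(0.000000, 0.300000) = 1.380000
  k2 = f(0.185000, 0.555300) = 1.161642
  u ← 0.300000 + 0.37·1.161642 = 0.729808
u(0.37) ≈ 0.7298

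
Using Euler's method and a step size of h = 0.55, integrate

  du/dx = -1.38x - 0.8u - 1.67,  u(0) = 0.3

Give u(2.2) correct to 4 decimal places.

-3.7035

Euler: u_{n+1} = u_n + h·f(x_n, u_n).
x=0.000000, u=0.300000: f=-1.910000 → u ← 0.300000 + 0.55·(-1.910000) = -0.750500
x=0.550000, u=-0.750500: f=-1.828600 → u ← -0.750500 + 0.55·(-1.828600) = -1.756230
x=1.100000, u=-1.756230: f=-1.783016 → u ← -1.756230 + 0.55·(-1.783016) = -2.736889
x=1.650000, u=-2.736889: f=-1.757489 → u ← -2.736889 + 0.55·(-1.757489) = -3.703508
u(2.2) ≈ -3.7035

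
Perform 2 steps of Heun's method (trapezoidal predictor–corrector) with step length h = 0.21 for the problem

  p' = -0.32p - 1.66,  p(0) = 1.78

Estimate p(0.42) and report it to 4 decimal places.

Heun: k1 = f(t_n, p_n); k2 = f(t_n + h, p_n + h·k1); p_{n+1} = p_n + (h/2)·(k1 + k2).
t=0.000000, p=1.780000:
  k1 = f(0.000000, 1.780000) = -2.229600
  k2 = f(0.210000, 1.311784) = -2.079771
  p ← 1.780000 + (0.21/2)·(-2.229600 + (-2.079771)) = 1.327516
t=0.210000, p=1.327516:
  k1 = f(0.210000, 1.327516) = -2.084805
  k2 = f(0.420000, 0.889707) = -1.944706
  p ← 1.327516 + (0.21/2)·(-2.084805 + (-1.944706)) = 0.904417
p(0.42) ≈ 0.9044

0.9044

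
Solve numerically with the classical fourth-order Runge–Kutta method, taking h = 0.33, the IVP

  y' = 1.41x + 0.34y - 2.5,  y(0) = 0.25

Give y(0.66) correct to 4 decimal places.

-1.2055

RK4: k1 = f(x_n, y_n); k2 = f(x_n + h/2, y_n + (h/2)·k1); k3 = f(x_n + h/2, y_n + (h/2)·k2); k4 = f(x_n + h, y_n + h·k3); y_{n+1} = y_n + (h/6)·(k1 + 2k2 + 2k3 + k4).
x=0.000000, y=0.250000:
  k1 = f(0.000000, 0.250000) = -2.415000
  k2 = f(0.165000, -0.148475) = -2.317832
  k3 = f(0.165000, -0.132442) = -2.312380
  k4 = f(0.330000, -0.513086) = -2.209149
  y ← 0.250000 + (0.33/6)·(k1 + 2k2 + 2k3 + k4) = -0.513652
x=0.330000, y=-0.513652:
  k1 = f(0.330000, -0.513652) = -2.209342
  k2 = f(0.495000, -0.878193) = -2.100636
  k3 = f(0.495000, -0.860256) = -2.094537
  k4 = f(0.660000, -1.204849) = -1.979049
  y ← -0.513652 + (0.33/6)·(k1 + 2k2 + 2k3 + k4) = -1.205482
y(0.66) ≈ -1.2055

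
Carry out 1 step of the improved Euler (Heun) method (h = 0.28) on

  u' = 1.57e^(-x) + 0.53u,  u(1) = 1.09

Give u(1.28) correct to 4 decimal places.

Heun: k1 = f(x_n, u_n); k2 = f(x_n + h, u_n + h·k1); u_{n+1} = u_n + (h/2)·(k1 + k2).
x=1.000000, u=1.090000:
  k1 = f(1.000000, 1.090000) = 1.155271
  k2 = f(1.280000, 1.413476) = 1.185661
  u ← 1.090000 + (0.28/2)·(1.155271 + 1.185661) = 1.417730
u(1.28) ≈ 1.4177

1.4177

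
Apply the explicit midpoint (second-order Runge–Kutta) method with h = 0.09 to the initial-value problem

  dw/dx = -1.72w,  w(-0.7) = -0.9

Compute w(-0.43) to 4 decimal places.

-0.5668

Midpoint: k1 = f(x_n, w_n); k2 = f(x_n + h/2, w_n + (h/2)·k1); w_{n+1} = w_n + h·k2.
x=-0.700000, w=-0.900000:
  k1 = f(-0.700000, -0.900000) = 1.548000
  k2 = f(-0.655000, -0.830340) = 1.428185
  w ← -0.900000 + 0.09·1.428185 = -0.771463
x=-0.610000, w=-0.771463:
  k1 = f(-0.610000, -0.771463) = 1.326917
  k2 = f(-0.565000, -0.711752) = 1.224214
  w ← -0.771463 + 0.09·1.224214 = -0.661284
x=-0.520000, w=-0.661284:
  k1 = f(-0.520000, -0.661284) = 1.137409
  k2 = f(-0.475000, -0.610101) = 1.049373
  w ← -0.661284 + 0.09·1.049373 = -0.566841
w(-0.43) ≈ -0.5668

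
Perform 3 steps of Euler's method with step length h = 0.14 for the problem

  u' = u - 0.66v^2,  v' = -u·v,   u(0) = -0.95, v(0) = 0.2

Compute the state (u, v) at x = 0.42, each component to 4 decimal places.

-1.4240, 0.3065

Euler on (u,v): u_{n+1} = u_n + h·u', v_{n+1} = v_n + h·v'.
0.000000: (-0.950000, 0.200000); f=(-0.976400, 0.190000) → (-1.086696, 0.226600)
0.140000: (-1.086696, 0.226600); f=(-1.120585, 0.246245) → (-1.243578, 0.261074)
0.280000: (-1.243578, 0.261074); f=(-1.288563, 0.324666) → (-1.423977, 0.306528)
(u(0.42), v(0.42)) ≈ (-1.4240, 0.3065)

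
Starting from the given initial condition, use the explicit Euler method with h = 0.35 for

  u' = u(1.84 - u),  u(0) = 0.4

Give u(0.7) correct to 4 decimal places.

Euler: u_{n+1} = u_n + h·f(x_n, u_n).
x=0.000000, u=0.400000: f=0.576000 → u ← 0.400000 + 0.35·0.576000 = 0.601600
x=0.350000, u=0.601600: f=0.745021 → u ← 0.601600 + 0.35·0.745021 = 0.862358
u(0.7) ≈ 0.8624

0.8624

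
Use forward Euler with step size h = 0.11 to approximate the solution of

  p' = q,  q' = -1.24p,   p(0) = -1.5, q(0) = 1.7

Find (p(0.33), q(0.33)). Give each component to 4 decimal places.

-0.8743, 2.2342

Euler on (p,q): p_{n+1} = p_n + h·p', q_{n+1} = q_n + h·q'.
0.000000: (-1.500000, 1.700000); f=(1.700000, 1.860000) → (-1.313000, 1.904600)
0.110000: (-1.313000, 1.904600); f=(1.904600, 1.628120) → (-1.103494, 2.083693)
0.220000: (-1.103494, 2.083693); f=(2.083693, 1.368333) → (-0.874288, 2.234210)
(p(0.33), q(0.33)) ≈ (-0.8743, 2.2342)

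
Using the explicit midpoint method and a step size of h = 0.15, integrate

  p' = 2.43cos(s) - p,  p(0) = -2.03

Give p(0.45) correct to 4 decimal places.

Midpoint: k1 = f(s_n, p_n); k2 = f(s_n + h/2, p_n + (h/2)·k1); p_{n+1} = p_n + h·k2.
s=0.000000, p=-2.030000:
  k1 = f(0.000000, -2.030000) = 4.460000
  k2 = f(0.075000, -1.695500) = 4.118669
  p ← -2.030000 + 0.15·4.118669 = -1.412200
s=0.150000, p=-1.412200:
  k1 = f(0.150000, -1.412200) = 3.814913
  k2 = f(0.225000, -1.126081) = 3.494831
  p ← -1.412200 + 0.15·3.494831 = -0.887975
s=0.300000, p=-0.887975:
  k1 = f(0.300000, -0.887975) = 3.209443
  k2 = f(0.375000, -0.647267) = 2.908400
  p ← -0.887975 + 0.15·2.908400 = -0.451715
p(0.45) ≈ -0.4517

-0.4517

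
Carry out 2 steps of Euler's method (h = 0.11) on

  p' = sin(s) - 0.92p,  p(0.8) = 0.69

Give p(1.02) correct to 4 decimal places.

0.7152

Euler: p_{n+1} = p_n + h·f(s_n, p_n).
s=0.800000, p=0.690000: f=0.082556 → p ← 0.690000 + 0.11·0.082556 = 0.699081
s=0.910000, p=0.699081: f=0.146349 → p ← 0.699081 + 0.11·0.146349 = 0.715180
p(1.02) ≈ 0.7152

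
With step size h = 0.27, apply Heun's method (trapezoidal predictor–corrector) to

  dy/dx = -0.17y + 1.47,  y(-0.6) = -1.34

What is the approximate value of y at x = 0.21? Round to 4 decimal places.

Heun: k1 = f(x_n, y_n); k2 = f(x_n + h, y_n + h·k1); y_{n+1} = y_n + (h/2)·(k1 + k2).
x=-0.600000, y=-1.340000:
  k1 = f(-0.600000, -1.340000) = 1.697800
  k2 = f(-0.330000, -0.881594) = 1.619871
  y ← -1.340000 + (0.27/2)·(1.697800 + 1.619871) = -0.892114
x=-0.330000, y=-0.892114:
  k1 = f(-0.330000, -0.892114) = 1.621659
  k2 = f(-0.060000, -0.454266) = 1.547225
  y ← -0.892114 + (0.27/2)·(1.621659 + 1.547225) = -0.464315
x=-0.060000, y=-0.464315:
  k1 = f(-0.060000, -0.464315) = 1.548934
  k2 = f(0.210000, -0.046103) = 1.477837
  y ← -0.464315 + (0.27/2)·(1.548934 + 1.477837) = -0.055701
y(0.21) ≈ -0.0557

-0.0557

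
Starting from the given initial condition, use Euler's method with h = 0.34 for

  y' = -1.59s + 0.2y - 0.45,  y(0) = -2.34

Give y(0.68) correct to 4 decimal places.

Euler: y_{n+1} = y_n + h·f(s_n, y_n).
s=0.000000, y=-2.340000: f=-0.918000 → y ← -2.340000 + 0.34·(-0.918000) = -2.652120
s=0.340000, y=-2.652120: f=-1.521024 → y ← -2.652120 + 0.34·(-1.521024) = -3.169268
y(0.68) ≈ -3.1693

-3.1693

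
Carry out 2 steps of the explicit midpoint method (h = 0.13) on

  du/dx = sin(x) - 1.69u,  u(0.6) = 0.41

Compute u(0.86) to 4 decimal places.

Midpoint: k1 = f(x_n, u_n); k2 = f(x_n + h/2, u_n + (h/2)·k1); u_{n+1} = u_n + h·k2.
x=0.600000, u=0.410000:
  k1 = f(0.600000, 0.410000) = -0.128258
  k2 = f(0.665000, 0.401663) = -0.061752
  u ← 0.410000 + 0.13·(-0.061752) = 0.401972
x=0.730000, u=0.401972:
  k1 = f(0.730000, 0.401972) = -0.012463
  k2 = f(0.795000, 0.401162) = 0.035900
  u ← 0.401972 + 0.13·0.035900 = 0.406639
u(0.86) ≈ 0.4066

0.4066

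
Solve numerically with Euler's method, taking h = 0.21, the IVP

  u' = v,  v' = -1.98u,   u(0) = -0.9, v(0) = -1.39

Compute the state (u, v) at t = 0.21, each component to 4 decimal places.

-1.1919, -1.0158

Euler on (u,v): u_{n+1} = u_n + h·u', v_{n+1} = v_n + h·v'.
0.000000: (-0.900000, -1.390000); f=(-1.390000, 1.782000) → (-1.191900, -1.015780)
(u(0.21), v(0.21)) ≈ (-1.1919, -1.0158)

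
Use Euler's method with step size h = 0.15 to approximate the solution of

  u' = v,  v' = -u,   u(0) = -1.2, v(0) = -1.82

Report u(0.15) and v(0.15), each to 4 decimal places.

Euler on (u,v): u_{n+1} = u_n + h·u', v_{n+1} = v_n + h·v'.
0.000000: (-1.200000, -1.820000); f=(-1.820000, 1.200000) → (-1.473000, -1.640000)
(u(0.15), v(0.15)) ≈ (-1.4730, -1.6400)

-1.4730, -1.6400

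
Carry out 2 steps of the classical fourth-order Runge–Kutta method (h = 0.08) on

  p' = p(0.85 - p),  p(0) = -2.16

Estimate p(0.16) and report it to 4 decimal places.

-3.9287

RK4: k1 = f(x_n, p_n); k2 = f(x_n + h/2, p_n + (h/2)·k1); k3 = f(x_n + h/2, p_n + (h/2)·k2); k4 = f(x_n + h, p_n + h·k3); p_{n+1} = p_n + (h/6)·(k1 + 2k2 + 2k3 + k4).
x=0.000000, p=-2.160000:
  k1 = f(0.000000, -2.160000) = -6.501600
  k2 = f(0.040000, -2.420064) = -7.913764
  k3 = f(0.040000, -2.476551) = -8.238371
  k4 = f(0.080000, -2.819070) = -10.343363
  p ← -2.160000 + (0.08/6)·(k1 + 2k2 + 2k3 + k4) = -2.815323
x=0.080000, p=-2.815323:
  k1 = f(0.080000, -2.815323) = -10.319069
  k2 = f(0.120000, -3.228086) = -13.164411
  k3 = f(0.120000, -3.341900) = -14.008907
  k4 = f(0.160000, -3.936036) = -18.838007
  p ← -2.815323 + (0.08/6)·(k1 + 2k2 + 2k3 + k4) = -3.928706
p(0.16) ≈ -3.9287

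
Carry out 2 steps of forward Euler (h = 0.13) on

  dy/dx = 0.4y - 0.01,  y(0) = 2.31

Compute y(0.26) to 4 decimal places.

2.5538

Euler: y_{n+1} = y_n + h·f(x_n, y_n).
x=0.000000, y=2.310000: f=0.914000 → y ← 2.310000 + 0.13·0.914000 = 2.428820
x=0.130000, y=2.428820: f=0.961528 → y ← 2.428820 + 0.13·0.961528 = 2.553819
y(0.26) ≈ 2.5538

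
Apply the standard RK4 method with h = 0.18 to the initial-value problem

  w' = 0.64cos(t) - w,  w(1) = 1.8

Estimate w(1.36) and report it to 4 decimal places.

RK4: k1 = f(t_n, w_n); k2 = f(t_n + h/2, w_n + (h/2)·k1); k3 = f(t_n + h/2, w_n + (h/2)·k2); k4 = f(t_n + h, w_n + h·k3); w_{n+1} = w_n + (h/6)·(k1 + 2k2 + 2k3 + k4).
t=1.000000, w=1.800000:
  k1 = f(1.000000, 1.800000) = -1.454207
  k2 = f(1.090000, 1.669121) = -1.373131
  k3 = f(1.090000, 1.676418) = -1.380428
  k4 = f(1.180000, 1.551523) = -1.307731
  w ← 1.800000 + (0.18/6)·(k1 + 2k2 + 2k3 + k4) = 1.551928
t=1.180000, w=1.551928:
  k1 = f(1.180000, 1.551928) = -1.308136
  k2 = f(1.270000, 1.434196) = -1.244576
  k3 = f(1.270000, 1.439916) = -1.250297
  k4 = f(1.360000, 1.326875) = -1.192962
  w ← 1.551928 + (0.18/6)·(k1 + 2k2 + 2k3 + k4) = 1.327203
w(1.36) ≈ 1.3272

1.3272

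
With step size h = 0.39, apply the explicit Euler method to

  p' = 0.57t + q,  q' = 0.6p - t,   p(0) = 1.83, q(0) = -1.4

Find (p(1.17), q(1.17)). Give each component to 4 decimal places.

Euler on (p,q): p_{n+1} = p_n + h·p', q_{n+1} = q_n + h·q'.
0.000000: (1.830000, -1.400000); f=(-1.400000, 1.098000) → (1.284000, -0.971780)
0.390000: (1.284000, -0.971780); f=(-0.749480, 0.380400) → (0.991703, -0.823424)
0.780000: (0.991703, -0.823424); f=(-0.378824, -0.184978) → (0.843961, -0.895566)
(p(1.17), q(1.17)) ≈ (0.8440, -0.8956)

0.8440, -0.8956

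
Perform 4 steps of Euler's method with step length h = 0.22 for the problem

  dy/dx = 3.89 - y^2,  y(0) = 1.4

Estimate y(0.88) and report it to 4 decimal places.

Euler: y_{n+1} = y_n + h·f(x_n, y_n).
x=0.000000, y=1.400000: f=1.930000 → y ← 1.400000 + 0.22·1.930000 = 1.824600
x=0.220000, y=1.824600: f=0.560835 → y ← 1.824600 + 0.22·0.560835 = 1.947984
x=0.440000, y=1.947984: f=0.095360 → y ← 1.947984 + 0.22·0.095360 = 1.968963
x=0.660000, y=1.968963: f=0.013186 → y ← 1.968963 + 0.22·0.013186 = 1.971864
y(0.88) ≈ 1.9719

1.9719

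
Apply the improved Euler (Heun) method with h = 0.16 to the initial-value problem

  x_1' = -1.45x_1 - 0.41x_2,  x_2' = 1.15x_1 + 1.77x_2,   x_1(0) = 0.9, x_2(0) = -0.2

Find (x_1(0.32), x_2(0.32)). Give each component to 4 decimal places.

Heun on (x_1,x_2): k1 = f(x_n, state_n); k2 = f(x_n + h, state_n + h·k1); state_{n+1} = state_n + (h/2)·(k1 + k2).
0.000000: (0.900000, -0.200000)
  k1 = (-1.223000, 0.681000)
  predictor → (0.704320, -0.091040)
  k2 = (-0.983938, 0.648827)
  → (0.723445, -0.093614)
0.160000: (0.723445, -0.093614)
  k1 = (-1.010614, 0.666265)
  predictor → (0.561747, 0.012989)
  k2 = (-0.819858, 0.668999)
  → (0.577007, 0.013207)
(x_1(0.32), x_2(0.32)) ≈ (0.5770, 0.0132)

0.5770, 0.0132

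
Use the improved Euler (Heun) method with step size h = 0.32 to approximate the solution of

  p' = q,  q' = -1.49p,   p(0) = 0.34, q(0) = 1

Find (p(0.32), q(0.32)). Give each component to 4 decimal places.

0.6341, 0.7616

Heun on (p,q): k1 = f(t_n, state_n); k2 = f(t_n + h, state_n + h·k1); state_{n+1} = state_n + (h/2)·(k1 + k2).
0.000000: (0.340000, 1.000000)
  k1 = (1.000000, -0.506600)
  predictor → (0.660000, 0.837888)
  k2 = (0.837888, -0.983400)
  → (0.634062, 0.761600)
(p(0.32), q(0.32)) ≈ (0.6341, 0.7616)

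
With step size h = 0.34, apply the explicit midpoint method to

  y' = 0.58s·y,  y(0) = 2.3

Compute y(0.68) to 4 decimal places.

2.6242

Midpoint: k1 = f(s_n, y_n); k2 = f(s_n + h/2, y_n + (h/2)·k1); y_{n+1} = y_n + h·k2.
s=0.000000, y=2.300000:
  k1 = f(0.000000, 2.300000) = 0.000000
  k2 = f(0.170000, 2.300000) = 0.226780
  y ← 2.300000 + 0.34·0.226780 = 2.377105
s=0.340000, y=2.377105:
  k1 = f(0.340000, 2.377105) = 0.468765
  k2 = f(0.510000, 2.456795) = 0.726720
  y ← 2.377105 + 0.34·0.726720 = 2.624190
y(0.68) ≈ 2.6242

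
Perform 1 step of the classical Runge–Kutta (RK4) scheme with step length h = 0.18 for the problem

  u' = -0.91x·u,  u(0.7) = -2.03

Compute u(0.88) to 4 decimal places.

-1.7836

RK4: k1 = f(x_n, u_n); k2 = f(x_n + h/2, u_n + (h/2)·k1); k3 = f(x_n + h/2, u_n + (h/2)·k2); k4 = f(x_n + h, u_n + h·k3); u_{n+1} = u_n + (h/6)·(k1 + 2k2 + 2k3 + k4).
x=0.700000, u=-2.030000:
  k1 = f(0.700000, -2.030000) = 1.293110
  k2 = f(0.790000, -1.913620) = 1.375701
  k3 = f(0.790000, -1.906187) = 1.370358
  k4 = f(0.880000, -1.783336) = 1.428095
  u ← -2.030000 + (0.18/6)·(k1 + 2k2 + 2k3 + k4) = -1.783600
u(0.88) ≈ -1.7836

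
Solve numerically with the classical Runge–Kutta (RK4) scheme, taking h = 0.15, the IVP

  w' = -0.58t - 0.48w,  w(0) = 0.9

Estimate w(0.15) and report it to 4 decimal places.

RK4: k1 = f(t_n, w_n); k2 = f(t_n + h/2, w_n + (h/2)·k1); k3 = f(t_n + h/2, w_n + (h/2)·k2); k4 = f(t_n + h, w_n + h·k3); w_{n+1} = w_n + (h/6)·(k1 + 2k2 + 2k3 + k4).
t=0.000000, w=0.900000:
  k1 = f(0.000000, 0.900000) = -0.432000
  k2 = f(0.075000, 0.867600) = -0.459948
  k3 = f(0.075000, 0.865504) = -0.458942
  k4 = f(0.150000, 0.831159) = -0.485956
  w ← 0.900000 + (0.15/6)·(k1 + 2k2 + 2k3 + k4) = 0.831107
w(0.15) ≈ 0.8311

0.8311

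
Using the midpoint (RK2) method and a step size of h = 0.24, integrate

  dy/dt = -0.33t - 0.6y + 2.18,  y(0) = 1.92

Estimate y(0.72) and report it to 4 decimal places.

Midpoint: k1 = f(t_n, y_n); k2 = f(t_n + h/2, y_n + (h/2)·k1); y_{n+1} = y_n + h·k2.
t=0.000000, y=1.920000:
  k1 = f(0.000000, 1.920000) = 1.028000
  k2 = f(0.120000, 2.043360) = 0.914384
  y ← 1.920000 + 0.24·0.914384 = 2.139452
t=0.240000, y=2.139452:
  k1 = f(0.240000, 2.139452) = 0.817129
  k2 = f(0.360000, 2.237508) = 0.718695
  y ← 2.139452 + 0.24·0.718695 = 2.311939
t=0.480000, y=2.311939:
  k1 = f(0.480000, 2.311939) = 0.634437
  k2 = f(0.600000, 2.388071) = 0.549157
  y ← 2.311939 + 0.24·0.549157 = 2.443737
y(0.72) ≈ 2.4437

2.4437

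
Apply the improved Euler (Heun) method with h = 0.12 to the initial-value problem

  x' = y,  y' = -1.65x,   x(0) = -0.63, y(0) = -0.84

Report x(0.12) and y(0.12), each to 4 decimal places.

-0.7233, -0.7053

Heun on (x,y): k1 = f(s_n, state_n); k2 = f(s_n + h, state_n + h·k1); state_{n+1} = state_n + (h/2)·(k1 + k2).
0.000000: (-0.630000, -0.840000)
  k1 = (-0.840000, 1.039500)
  predictor → (-0.730800, -0.715260)
  k2 = (-0.715260, 1.205820)
  → (-0.723316, -0.705281)
(x(0.12), y(0.12)) ≈ (-0.7233, -0.7053)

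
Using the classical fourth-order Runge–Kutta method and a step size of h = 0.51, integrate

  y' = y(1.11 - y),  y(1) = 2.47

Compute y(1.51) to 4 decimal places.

RK4: k1 = f(s_n, y_n); k2 = f(s_n + h/2, y_n + (h/2)·k1); k3 = f(s_n + h/2, y_n + (h/2)·k2); k4 = f(s_n + h, y_n + h·k3); y_{n+1} = y_n + (h/6)·(k1 + 2k2 + 2k3 + k4).
s=1.000000, y=2.470000:
  k1 = f(1.000000, 2.470000) = -3.359200
  k2 = f(1.255000, 1.613404) = -0.812194
  k3 = f(1.255000, 2.262891) = -2.608865
  k4 = f(1.510000, 1.139479) = -0.033591
  y ← 2.470000 + (0.51/6)·(k1 + 2k2 + 2k3 + k4) = 1.600033
y(1.51) ≈ 1.6000

1.6000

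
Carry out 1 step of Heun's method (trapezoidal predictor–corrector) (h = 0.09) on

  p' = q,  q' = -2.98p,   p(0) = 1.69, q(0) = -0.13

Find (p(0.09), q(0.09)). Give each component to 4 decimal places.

Heun on (p,q): k1 = f(s_n, state_n); k2 = f(s_n + h, state_n + h·k1); state_{n+1} = state_n + (h/2)·(k1 + k2).
0.000000: (1.690000, -0.130000)
  k1 = (-0.130000, -5.036200)
  predictor → (1.678300, -0.583258)
  k2 = (-0.583258, -5.001334)
  → (1.657903, -0.581689)
(p(0.09), q(0.09)) ≈ (1.6579, -0.5817)

1.6579, -0.5817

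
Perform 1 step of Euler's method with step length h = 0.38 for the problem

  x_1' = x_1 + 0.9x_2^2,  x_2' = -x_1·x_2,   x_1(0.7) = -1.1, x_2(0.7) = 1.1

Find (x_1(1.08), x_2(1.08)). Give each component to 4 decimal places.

Euler on (x_1,x_2): x_1_{n+1} = x_1_n + h·x_1', x_2_{n+1} = x_2_n + h·x_2'.
0.700000: (-1.100000, 1.100000); f=(-0.011000, 1.210000) → (-1.104180, 1.559800)
(x_1(1.08), x_2(1.08)) ≈ (-1.1042, 1.5598)

-1.1042, 1.5598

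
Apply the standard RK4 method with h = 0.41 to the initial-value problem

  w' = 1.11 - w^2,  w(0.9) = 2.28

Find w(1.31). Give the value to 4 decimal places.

1.4409

RK4: k1 = f(s_n, w_n); k2 = f(s_n + h/2, w_n + (h/2)·k1); k3 = f(s_n + h/2, w_n + (h/2)·k2); k4 = f(s_n + h, w_n + h·k3); w_{n+1} = w_n + (h/6)·(k1 + 2k2 + 2k3 + k4).
s=0.900000, w=2.280000:
  k1 = f(0.900000, 2.280000) = -4.088400
  k2 = f(1.105000, 1.441878) = -0.969012
  k3 = f(1.105000, 2.081353) = -3.222028
  k4 = f(1.310000, 0.958968) = 0.190380
  w ← 2.280000 + (0.41/6)·(k1 + 2k2 + 2k3 + k4) = 1.440860
w(1.31) ≈ 1.4409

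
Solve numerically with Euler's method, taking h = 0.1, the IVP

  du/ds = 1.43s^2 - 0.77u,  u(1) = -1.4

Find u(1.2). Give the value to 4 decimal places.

Euler: u_{n+1} = u_n + h·f(s_n, u_n).
s=1.000000, u=-1.400000: f=2.508000 → u ← -1.400000 + 0.1·2.508000 = -1.149200
s=1.100000, u=-1.149200: f=2.615184 → u ← -1.149200 + 0.1·2.615184 = -0.887682
u(1.2) ≈ -0.8877

-0.8877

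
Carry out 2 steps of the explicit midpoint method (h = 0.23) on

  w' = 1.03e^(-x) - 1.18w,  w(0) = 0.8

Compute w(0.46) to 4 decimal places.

0.7480

Midpoint: k1 = f(x_n, w_n); k2 = f(x_n + h/2, w_n + (h/2)·k1); w_{n+1} = w_n + h·k2.
x=0.000000, w=0.800000:
  k1 = f(0.000000, 0.800000) = 0.086000
  k2 = f(0.115000, 0.809890) = -0.037563
  w ← 0.800000 + 0.23·(-0.037563) = 0.791360
x=0.230000, w=0.791360:
  k1 = f(0.230000, 0.791360) = -0.115436
  k2 = f(0.345000, 0.778085) = -0.188674
  w ← 0.791360 + 0.23·(-0.188674) = 0.747966
w(0.46) ≈ 0.7480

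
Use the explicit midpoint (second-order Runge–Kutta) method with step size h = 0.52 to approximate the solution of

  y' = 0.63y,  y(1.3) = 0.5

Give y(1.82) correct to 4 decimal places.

0.6906

Midpoint: k1 = f(x_n, y_n); k2 = f(x_n + h/2, y_n + (h/2)·k1); y_{n+1} = y_n + h·k2.
x=1.300000, y=0.500000:
  k1 = f(1.300000, 0.500000) = 0.315000
  k2 = f(1.560000, 0.581900) = 0.366597
  y ← 0.500000 + 0.52·0.366597 = 0.690630
y(1.82) ≈ 0.6906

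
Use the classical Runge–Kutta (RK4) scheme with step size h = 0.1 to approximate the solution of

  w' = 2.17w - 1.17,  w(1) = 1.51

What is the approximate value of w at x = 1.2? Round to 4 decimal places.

2.0376

RK4: k1 = f(x_n, w_n); k2 = f(x_n + h/2, w_n + (h/2)·k1); k3 = f(x_n + h/2, w_n + (h/2)·k2); k4 = f(x_n + h, w_n + h·k3); w_{n+1} = w_n + (h/6)·(k1 + 2k2 + 2k3 + k4).
x=1.000000, w=1.510000:
  k1 = f(1.000000, 1.510000) = 2.106700
  k2 = f(1.050000, 1.615335) = 2.335277
  k3 = f(1.050000, 1.626764) = 2.360078
  k4 = f(1.100000, 1.746008) = 2.618837
  w ← 1.510000 + (0.1/6)·(k1 + 2k2 + 2k3 + k4) = 1.745271
x=1.100000, w=1.745271:
  k1 = f(1.100000, 1.745271) = 2.617238
  k2 = f(1.150000, 1.876133) = 2.901208
  k3 = f(1.150000, 1.890331) = 2.932019
  k4 = f(1.200000, 2.038473) = 3.253486
  w ← 1.745271 + (0.1/6)·(k1 + 2k2 + 2k3 + k4) = 2.037557
w(1.2) ≈ 2.0376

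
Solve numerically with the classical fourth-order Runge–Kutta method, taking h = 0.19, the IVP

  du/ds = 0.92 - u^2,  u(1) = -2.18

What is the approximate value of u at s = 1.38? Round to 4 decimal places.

RK4: k1 = f(s_n, u_n); k2 = f(s_n + h/2, u_n + (h/2)·k1); k3 = f(s_n + h/2, u_n + (h/2)·k2); k4 = f(s_n + h, u_n + h·k3); u_{n+1} = u_n + (h/6)·(k1 + 2k2 + 2k3 + k4).
s=1.000000, u=-2.180000:
  k1 = f(1.000000, -2.180000) = -3.832400
  k2 = f(1.095000, -2.544078) = -5.552333
  k3 = f(1.095000, -2.707472) = -6.410403
  k4 = f(1.190000, -3.397976) = -10.626244
  u ← -2.180000 + (0.19/6)·(k1 + 2k2 + 2k3 + k4) = -3.395497
s=1.190000, u=-3.395497:
  k1 = f(1.190000, -3.395497) = -10.609400
  k2 = f(1.285000, -4.403390) = -18.469843
  k3 = f(1.285000, -5.150132) = -25.603860
  k4 = f(1.380000, -8.260230) = -67.311407
  u ← -3.395497 + (0.19/6)·(k1 + 2k2 + 2k3 + k4) = -8.654324
u(1.38) ≈ -8.6543

-8.6543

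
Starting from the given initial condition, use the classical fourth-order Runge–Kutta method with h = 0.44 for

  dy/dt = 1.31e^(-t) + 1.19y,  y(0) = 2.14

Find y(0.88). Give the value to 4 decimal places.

7.5520

RK4: k1 = f(t_n, y_n); k2 = f(t_n + h/2, y_n + (h/2)·k1); k3 = f(t_n + h/2, y_n + (h/2)·k2); k4 = f(t_n + h, y_n + h·k3); y_{n+1} = y_n + (h/6)·(k1 + 2k2 + 2k3 + k4).
t=0.000000, y=2.140000:
  k1 = f(0.000000, 2.140000) = 3.856600
  k2 = f(0.220000, 2.988452) = 4.607558
  k3 = f(0.220000, 3.153663) = 4.804158
  k4 = f(0.440000, 4.253830) = 5.905745
  y ← 2.140000 + (0.44/6)·(k1 + 2k2 + 2k3 + k4) = 4.236290
t=0.440000, y=4.236290:
  k1 = f(0.440000, 4.236290) = 5.884873
  k2 = f(0.660000, 5.530962) = 7.258920
  k3 = f(0.660000, 5.833253) = 7.618646
  k4 = f(0.880000, 7.588495) = 9.573674
  y ← 4.236290 + (0.44/6)·(k1 + 2k2 + 2k3 + k4) = 7.551960
y(0.88) ≈ 7.5520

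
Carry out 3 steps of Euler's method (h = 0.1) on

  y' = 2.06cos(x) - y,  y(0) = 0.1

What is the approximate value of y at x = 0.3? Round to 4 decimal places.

Euler: y_{n+1} = y_n + h·f(x_n, y_n).
x=0.000000, y=0.100000: f=1.960000 → y ← 0.100000 + 0.1·1.960000 = 0.296000
x=0.100000, y=0.296000: f=1.753709 → y ← 0.296000 + 0.1·1.753709 = 0.471371
x=0.200000, y=0.471371: f=1.547566 → y ← 0.471371 + 0.1·1.547566 = 0.626127
y(0.3) ≈ 0.6261

0.6261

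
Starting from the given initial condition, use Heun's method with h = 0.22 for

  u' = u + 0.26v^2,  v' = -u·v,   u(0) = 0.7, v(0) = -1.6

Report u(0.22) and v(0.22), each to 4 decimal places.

Heun on (u,v): k1 = f(t_n, state_n); k2 = f(t_n + h, state_n + h·k1); state_{n+1} = state_n + (h/2)·(k1 + k2).
0.000000: (0.700000, -1.600000)
  k1 = (1.365600, 1.120000)
  predictor → (1.000432, -1.353600)
  k2 = (1.476813, 1.354185)
  → (1.012665, -1.327840)
(u(0.22), v(0.22)) ≈ (1.0127, -1.3278)

1.0127, -1.3278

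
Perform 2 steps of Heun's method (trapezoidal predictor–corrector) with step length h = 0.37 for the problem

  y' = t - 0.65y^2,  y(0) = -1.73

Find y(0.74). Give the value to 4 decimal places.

-5.7875

Heun: k1 = f(t_n, y_n); k2 = f(t_n + h, y_n + h·k1); y_{n+1} = y_n + (h/2)·(k1 + k2).
t=0.000000, y=-1.730000:
  k1 = f(0.000000, -1.730000) = -1.945385
  k2 = f(0.370000, -2.449792) = -3.530964
  y ← -1.730000 + (0.37/2)·(-1.945385 + (-3.530964)) = -2.743125
t=0.370000, y=-2.743125:
  k1 = f(0.370000, -2.743125) = -4.521076
  k2 = f(0.740000, -4.415923) = -11.935243
  y ← -2.743125 + (0.37/2)·(-4.521076 + (-11.935243)) = -5.787544
y(0.74) ≈ -5.7875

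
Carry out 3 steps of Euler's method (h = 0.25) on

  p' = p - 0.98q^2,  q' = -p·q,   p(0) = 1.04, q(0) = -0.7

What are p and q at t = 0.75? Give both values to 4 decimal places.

1.7288, -0.2365

Euler on (p,q): p_{n+1} = p_n + h·p', q_{n+1} = q_n + h·q'.
0.000000: (1.040000, -0.700000); f=(0.559800, 0.728000) → (1.179950, -0.518000)
0.250000: (1.179950, -0.518000); f=(0.916992, 0.611214) → (1.409198, -0.365196)
0.500000: (1.409198, -0.365196); f=(1.278497, 0.514634) → (1.728822, -0.236538)
(p(0.75), q(0.75)) ≈ (1.7288, -0.2365)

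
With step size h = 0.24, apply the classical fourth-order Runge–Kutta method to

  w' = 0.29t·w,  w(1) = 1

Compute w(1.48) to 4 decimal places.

1.1884

RK4: k1 = f(t_n, w_n); k2 = f(t_n + h/2, w_n + (h/2)·k1); k3 = f(t_n + h/2, w_n + (h/2)·k2); k4 = f(t_n + h, w_n + h·k3); w_{n+1} = w_n + (h/6)·(k1 + 2k2 + 2k3 + k4).
t=1.000000, w=1.000000:
  k1 = f(1.000000, 1.000000) = 0.290000
  k2 = f(1.120000, 1.034800) = 0.336103
  k3 = f(1.120000, 1.040332) = 0.337900
  k4 = f(1.240000, 1.081096) = 0.388762
  w ← 1.000000 + (0.24/6)·(k1 + 2k2 + 2k3 + k4) = 1.081071
t=1.240000, w=1.081071:
  k1 = f(1.240000, 1.081071) = 0.388753
  k2 = f(1.360000, 1.127721) = 0.444773
  k3 = f(1.360000, 1.134444) = 0.447425
  k4 = f(1.480000, 1.188453) = 0.510084
  w ← 1.081071 + (0.24/6)·(k1 + 2k2 + 2k3 + k4) = 1.188400
w(1.48) ≈ 1.1884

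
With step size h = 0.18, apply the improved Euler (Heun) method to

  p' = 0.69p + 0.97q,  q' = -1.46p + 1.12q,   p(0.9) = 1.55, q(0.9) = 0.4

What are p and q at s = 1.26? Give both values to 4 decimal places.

1.9975, -0.5431

Heun on (p,q): k1 = f(s_n, state_n); k2 = f(s_n + h, state_n + h·k1); state_{n+1} = state_n + (h/2)·(k1 + k2).
0.900000: (1.550000, 0.400000)
  k1 = (1.457500, -1.815000)
  predictor → (1.812350, 0.073300)
  k2 = (1.321622, -2.563935)
  → (1.800121, 0.005896)
1.080000: (1.800121, 0.005896)
  k1 = (1.247802, -2.621573)
  predictor → (2.024725, -0.465987)
  k2 = (0.945053, -3.478005)
  → (1.997478, -0.543066)
(p(1.26), q(1.26)) ≈ (1.9975, -0.5431)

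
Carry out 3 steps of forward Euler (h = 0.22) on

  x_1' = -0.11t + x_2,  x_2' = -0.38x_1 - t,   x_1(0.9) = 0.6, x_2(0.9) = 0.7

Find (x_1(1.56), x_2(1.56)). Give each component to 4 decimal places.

Euler on (x_1,x_2): x_1_{n+1} = x_1_n + h·x_1', x_2_{n+1} = x_2_n + h·x_2'.
0.900000: (0.600000, 0.700000); f=(0.601000, -1.128000) → (0.732220, 0.451840)
1.120000: (0.732220, 0.451840); f=(0.328640, -1.398244) → (0.804521, 0.144226)
1.340000: (0.804521, 0.144226); f=(-0.003174, -1.645718) → (0.803823, -0.217832)
(x_1(1.56), x_2(1.56)) ≈ (0.8038, -0.2178)

0.8038, -0.2178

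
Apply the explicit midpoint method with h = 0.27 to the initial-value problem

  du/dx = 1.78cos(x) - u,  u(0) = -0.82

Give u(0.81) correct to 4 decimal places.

0.4826

Midpoint: k1 = f(x_n, u_n); k2 = f(x_n + h/2, u_n + (h/2)·k1); u_{n+1} = u_n + h·k2.
x=0.000000, u=-0.820000:
  k1 = f(0.000000, -0.820000) = 2.600000
  k2 = f(0.135000, -0.469000) = 2.232804
  u ← -0.820000 + 0.27·2.232804 = -0.217143
x=0.270000, u=-0.217143:
  k1 = f(0.270000, -0.217143) = 1.932655
  k2 = f(0.405000, 0.043766) = 1.592237
  u ← -0.217143 + 0.27·1.592237 = 0.212761
x=0.540000, u=0.212761:
  k1 = f(0.540000, 0.212761) = 1.313960
  k2 = f(0.675000, 0.390146) = 0.999513
  u ← 0.212761 + 0.27·0.999513 = 0.482629
u(0.81) ≈ 0.4826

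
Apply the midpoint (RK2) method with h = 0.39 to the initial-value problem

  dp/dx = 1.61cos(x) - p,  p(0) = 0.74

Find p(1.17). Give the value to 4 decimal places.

Midpoint: k1 = f(x_n, p_n); k2 = f(x_n + h/2, p_n + (h/2)·k1); p_{n+1} = p_n + h·k2.
x=0.000000, p=0.740000:
  k1 = f(0.000000, 0.740000) = 0.870000
  k2 = f(0.195000, 0.909650) = 0.669837
  p ← 0.740000 + 0.39·0.669837 = 1.001236
x=0.390000, p=1.001236:
  k1 = f(0.390000, 1.001236) = 0.487867
  k2 = f(0.585000, 1.096370) = 0.245906
  p ← 1.001236 + 0.39·0.245906 = 1.097140
x=0.780000, p=1.097140:
  k1 = f(0.780000, 1.097140) = 0.047431
  k2 = f(0.975000, 1.106389) = -0.202908
  p ← 1.097140 + 0.39·(-0.202908) = 1.018005
p(1.17) ≈ 1.0180

1.0180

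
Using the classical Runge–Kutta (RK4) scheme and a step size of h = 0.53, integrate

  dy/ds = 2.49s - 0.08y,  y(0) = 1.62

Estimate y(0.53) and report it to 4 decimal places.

RK4: k1 = f(s_n, y_n); k2 = f(s_n + h/2, y_n + (h/2)·k1); k3 = f(s_n + h/2, y_n + (h/2)·k2); k4 = f(s_n + h, y_n + h·k3); y_{n+1} = y_n + (h/6)·(k1 + 2k2 + 2k3 + k4).
s=0.000000, y=1.620000:
  k1 = f(0.000000, 1.620000) = -0.129600
  k2 = f(0.265000, 1.585656) = 0.532998
  k3 = f(0.265000, 1.761244) = 0.518950
  k4 = f(0.530000, 1.895044) = 1.168097
  y ← 1.620000 + (0.53/6)·(k1 + 2k2 + 2k3 + k4) = 1.897578
y(0.53) ≈ 1.8976

1.8976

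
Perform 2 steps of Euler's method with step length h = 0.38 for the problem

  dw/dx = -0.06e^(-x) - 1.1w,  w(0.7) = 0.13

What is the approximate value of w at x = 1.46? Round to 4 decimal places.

0.0297

Euler: w_{n+1} = w_n + h·f(x_n, w_n).
x=0.700000, w=0.130000: f=-0.172795 → w ← 0.130000 + 0.38·(-0.172795) = 0.064338
x=1.080000, w=0.064338: f=-0.091147 → w ← 0.064338 + 0.38·(-0.091147) = 0.029702
w(1.46) ≈ 0.0297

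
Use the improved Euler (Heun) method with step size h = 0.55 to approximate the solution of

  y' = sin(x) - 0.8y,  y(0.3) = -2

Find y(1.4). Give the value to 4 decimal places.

-0.3105

Heun: k1 = f(x_n, y_n); k2 = f(x_n + h, y_n + h·k1); y_{n+1} = y_n + (h/2)·(k1 + k2).
x=0.300000, y=-2.000000:
  k1 = f(0.300000, -2.000000) = 1.895520
  k2 = f(0.850000, -0.957464) = 1.517252
  y ← -2.000000 + (0.55/2)·(1.895520 + 1.517252) = -1.061488
x=0.850000, y=-1.061488:
  k1 = f(0.850000, -1.061488) = 1.600471
  k2 = f(1.400000, -0.181229) = 1.130433
  y ← -1.061488 + (0.55/2)·(1.600471 + 1.130433) = -0.310489
y(1.4) ≈ -0.3105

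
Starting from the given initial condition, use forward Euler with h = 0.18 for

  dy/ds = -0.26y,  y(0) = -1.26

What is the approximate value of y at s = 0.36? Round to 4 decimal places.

-1.1448

Euler: y_{n+1} = y_n + h·f(s_n, y_n).
s=0.000000, y=-1.260000: f=0.327600 → y ← -1.260000 + 0.18·0.327600 = -1.201032
s=0.180000, y=-1.201032: f=0.312268 → y ← -1.201032 + 0.18·0.312268 = -1.144824
y(0.36) ≈ -1.1448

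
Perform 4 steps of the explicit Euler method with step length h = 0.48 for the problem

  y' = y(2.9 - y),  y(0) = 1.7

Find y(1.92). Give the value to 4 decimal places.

Euler: y_{n+1} = y_n + h·f(s_n, y_n).
s=0.000000, y=1.700000: f=2.040000 → y ← 1.700000 + 0.48·2.040000 = 2.679200
s=0.480000, y=2.679200: f=0.591567 → y ← 2.679200 + 0.48·0.591567 = 2.963152
s=0.960000, y=2.963152: f=-0.187130 → y ← 2.963152 + 0.48·(-0.187130) = 2.873330
s=1.440000, y=2.873330: f=0.076632 → y ← 2.873330 + 0.48·0.076632 = 2.910113
y(1.92) ≈ 2.9101

2.9101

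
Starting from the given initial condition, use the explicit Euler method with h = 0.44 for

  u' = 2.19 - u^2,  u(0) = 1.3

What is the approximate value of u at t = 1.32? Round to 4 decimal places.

1.4837

Euler: u_{n+1} = u_n + h·f(t_n, u_n).
t=0.000000, u=1.300000: f=0.500000 → u ← 1.300000 + 0.44·0.500000 = 1.520000
t=0.440000, u=1.520000: f=-0.120400 → u ← 1.520000 + 0.44·(-0.120400) = 1.467024
t=0.880000, u=1.467024: f=0.037841 → u ← 1.467024 + 0.44·0.037841 = 1.483674
u(1.32) ≈ 1.4837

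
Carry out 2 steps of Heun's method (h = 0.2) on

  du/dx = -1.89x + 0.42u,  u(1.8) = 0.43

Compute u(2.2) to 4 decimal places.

Heun: k1 = f(x_n, u_n); k2 = f(x_n + h, u_n + h·k1); u_{n+1} = u_n + (h/2)·(k1 + k2).
x=1.800000, u=0.430000:
  k1 = f(1.800000, 0.430000) = -3.221400
  k2 = f(2.000000, -0.214280) = -3.869998
  u ← 0.430000 + (0.2/2)·(-3.221400 + (-3.869998)) = -0.279140
x=2.000000, u=-0.279140:
  k1 = f(2.000000, -0.279140) = -3.897239
  k2 = f(2.200000, -1.058587) = -4.602607
  u ← -0.279140 + (0.2/2)·(-3.897239 + (-4.602607)) = -1.129124
u(2.2) ≈ -1.1291

-1.1291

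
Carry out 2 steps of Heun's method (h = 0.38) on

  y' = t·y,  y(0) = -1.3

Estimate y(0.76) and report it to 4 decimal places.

-1.7248

Heun: k1 = f(t_n, y_n); k2 = f(t_n + h, y_n + h·k1); y_{n+1} = y_n + (h/2)·(k1 + k2).
t=0.000000, y=-1.300000:
  k1 = f(0.000000, -1.300000) = 0.000000
  k2 = f(0.380000, -1.300000) = -0.494000
  y ← -1.300000 + (0.38/2)·(0.000000 + (-0.494000)) = -1.393860
t=0.380000, y=-1.393860:
  k1 = f(0.380000, -1.393860) = -0.529667
  k2 = f(0.760000, -1.595133) = -1.212301
  y ← -1.393860 + (0.38/2)·(-0.529667 + (-1.212301)) = -1.724834
y(0.76) ≈ -1.7248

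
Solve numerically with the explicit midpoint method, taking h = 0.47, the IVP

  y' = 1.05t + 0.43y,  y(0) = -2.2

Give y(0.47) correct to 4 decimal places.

-2.5736

Midpoint: k1 = f(t_n, y_n); k2 = f(t_n + h/2, y_n + (h/2)·k1); y_{n+1} = y_n + h·k2.
t=0.000000, y=-2.200000:
  k1 = f(0.000000, -2.200000) = -0.946000
  k2 = f(0.235000, -2.422310) = -0.794843
  y ← -2.200000 + 0.47·(-0.794843) = -2.573576
y(0.47) ≈ -2.5736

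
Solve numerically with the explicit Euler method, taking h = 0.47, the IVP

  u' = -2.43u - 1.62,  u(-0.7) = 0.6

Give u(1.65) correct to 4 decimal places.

Euler: u_{n+1} = u_n + h·f(t_n, u_n).
t=-0.700000, u=0.600000: f=-3.078000 → u ← 0.600000 + 0.47·(-3.078000) = -0.846660
t=-0.230000, u=-0.846660: f=0.437384 → u ← -0.846660 + 0.47·0.437384 = -0.641090
t=0.240000, u=-0.641090: f=-0.062152 → u ← -0.641090 + 0.47·(-0.062152) = -0.670301
t=0.710000, u=-0.670301: f=0.008832 → u ← -0.670301 + 0.47·0.008832 = -0.666150
t=1.180000, u=-0.666150: f=-0.001255 → u ← -0.666150 + 0.47·(-0.001255) = -0.666740
u(1.65) ≈ -0.6667

-0.6667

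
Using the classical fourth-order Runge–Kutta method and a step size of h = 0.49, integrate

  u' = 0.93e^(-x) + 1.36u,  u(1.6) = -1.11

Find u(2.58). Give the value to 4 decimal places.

RK4: k1 = f(x_n, u_n); k2 = f(x_n + h/2, u_n + (h/2)·k1); k3 = f(x_n + h/2, u_n + (h/2)·k2); k4 = f(x_n + h, u_n + h·k3); u_{n+1} = u_n + (h/6)·(k1 + 2k2 + 2k3 + k4).
x=1.600000, u=-1.110000:
  k1 = f(1.600000, -1.110000) = -1.321836
  k2 = f(1.845000, -1.433850) = -1.803072
  k3 = f(1.845000, -1.551753) = -1.963420
  k4 = f(2.090000, -2.072076) = -2.702994
  u ← -1.110000 + (0.49/6)·(k1 + 2k2 + 2k3 + k4) = -2.053888
x=2.090000, u=-2.053888:
  k1 = f(2.090000, -2.053888) = -2.678259
  k2 = f(2.335000, -2.710062) = -3.595650
  k3 = f(2.335000, -2.934823) = -3.901325
  k4 = f(2.580000, -3.965537) = -5.322661
  u ← -2.053888 + (0.49/6)·(k1 + 2k2 + 2k3 + k4) = -3.931803
u(2.58) ≈ -3.9318

-3.9318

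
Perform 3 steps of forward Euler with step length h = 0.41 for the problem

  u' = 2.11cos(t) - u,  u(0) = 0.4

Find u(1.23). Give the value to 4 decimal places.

1.4416

Euler: u_{n+1} = u_n + h·f(t_n, u_n).
t=0.000000, u=0.400000: f=1.710000 → u ← 0.400000 + 0.41·1.710000 = 1.101100
t=0.410000, u=1.101100: f=0.834025 → u ← 1.101100 + 0.41·0.834025 = 1.443050
t=0.820000, u=1.443050: f=-0.003563 → u ← 1.443050 + 0.41·(-0.003563) = 1.441589
u(1.23) ≈ 1.4416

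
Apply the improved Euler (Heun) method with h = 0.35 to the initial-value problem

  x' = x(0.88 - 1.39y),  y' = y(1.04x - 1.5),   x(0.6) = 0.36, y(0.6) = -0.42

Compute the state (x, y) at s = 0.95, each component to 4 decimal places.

0.5698, -0.2957

Heun on (x,y): k1 = f(s_n, state_n); k2 = f(s_n + h, state_n + h·k1); state_{n+1} = state_n + (h/2)·(k1 + k2).
0.600000: (0.360000, -0.420000)
  k1 = (0.526968, 0.472752)
  predictor → (0.544439, -0.254537)
  k2 = (0.671732, 0.237682)
  → (0.569772, -0.295674)
(x(0.95), y(0.95)) ≈ (0.5698, -0.2957)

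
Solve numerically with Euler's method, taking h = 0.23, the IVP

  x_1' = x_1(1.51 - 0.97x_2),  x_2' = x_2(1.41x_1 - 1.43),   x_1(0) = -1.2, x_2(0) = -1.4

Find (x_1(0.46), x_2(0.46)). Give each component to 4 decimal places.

-2.8586, -0.0100

Euler on (x_1,x_2): x_1_{n+1} = x_1_n + h·x_1', x_2_{n+1} = x_2_n + h·x_2'.
0.000000: (-1.200000, -1.400000); f=(-3.441600, 4.370800) → (-1.991568, -0.394716)
0.230000: (-1.991568, -0.394716); f=(-3.769788, 1.672850) → (-2.858619, -0.009960)
(x_1(0.46), x_2(0.46)) ≈ (-2.8586, -0.0100)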